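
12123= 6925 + 5198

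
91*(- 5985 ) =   -  544635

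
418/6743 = 38/613 = 0.06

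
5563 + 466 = 6029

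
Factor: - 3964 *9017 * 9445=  -337596299660 = - 2^2*5^1 * 71^1 * 127^1*991^1 * 1889^1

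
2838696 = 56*50691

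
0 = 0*640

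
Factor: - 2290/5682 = -3^( - 1)*5^1*229^1 * 947^( - 1 ) = - 1145/2841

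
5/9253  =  5/9253 =0.00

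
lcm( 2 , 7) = 14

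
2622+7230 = 9852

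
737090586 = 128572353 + 608518233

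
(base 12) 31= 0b100101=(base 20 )1H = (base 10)37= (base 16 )25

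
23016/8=2877 =2877.00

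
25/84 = 25/84 = 0.30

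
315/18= 17 + 1/2 =17.50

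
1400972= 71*19732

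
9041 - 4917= 4124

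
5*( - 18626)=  - 93130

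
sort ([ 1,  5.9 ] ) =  [ 1 , 5.9] 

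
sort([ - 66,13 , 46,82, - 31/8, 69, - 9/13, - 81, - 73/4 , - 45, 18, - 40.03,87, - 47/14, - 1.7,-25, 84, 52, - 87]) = [ - 87, - 81, - 66, - 45 ,-40.03, - 25 , - 73/4, - 31/8, - 47/14  ,  -  1.7, - 9/13,13,18, 46,  52,  69,  82, 84,87]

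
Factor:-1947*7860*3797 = -58107085740 = -2^2 * 3^2*5^1 * 11^1*59^1*131^1*3797^1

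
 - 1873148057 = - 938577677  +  - 934570380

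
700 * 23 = 16100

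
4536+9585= 14121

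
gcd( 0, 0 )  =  0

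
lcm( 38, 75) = 2850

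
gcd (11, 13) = 1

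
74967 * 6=449802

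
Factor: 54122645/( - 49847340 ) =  - 2^( - 2)*3^ ( - 1 )*17^1*599^1*1063^1*830789^(-1)= - 10824529/9969468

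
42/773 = 42/773 = 0.05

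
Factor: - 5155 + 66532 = 3^1 * 41^1*499^1 = 61377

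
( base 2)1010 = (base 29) a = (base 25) a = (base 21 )A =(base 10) 10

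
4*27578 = 110312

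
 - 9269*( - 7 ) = 64883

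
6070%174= 154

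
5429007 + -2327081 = 3101926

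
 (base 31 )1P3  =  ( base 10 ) 1739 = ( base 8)3313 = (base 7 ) 5033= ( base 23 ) 36e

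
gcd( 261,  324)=9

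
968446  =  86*11261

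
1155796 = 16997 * 68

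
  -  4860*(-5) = 24300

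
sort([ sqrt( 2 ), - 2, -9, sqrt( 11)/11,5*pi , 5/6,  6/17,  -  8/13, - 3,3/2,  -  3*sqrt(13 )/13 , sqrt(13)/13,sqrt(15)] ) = [ - 9, - 3,- 2, - 3*sqrt(13 )/13,-8/13, sqrt( 13 ) /13 , sqrt( 11 )/11, 6/17, 5/6, sqrt( 2), 3/2, sqrt( 15),  5*pi] 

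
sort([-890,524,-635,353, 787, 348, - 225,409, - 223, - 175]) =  [-890, - 635,-225, - 223, - 175,348, 353, 409, 524,787]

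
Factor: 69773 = 11^1*6343^1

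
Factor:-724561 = -131^1*5531^1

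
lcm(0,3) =0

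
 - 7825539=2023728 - 9849267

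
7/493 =7/493 = 0.01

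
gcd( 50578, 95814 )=2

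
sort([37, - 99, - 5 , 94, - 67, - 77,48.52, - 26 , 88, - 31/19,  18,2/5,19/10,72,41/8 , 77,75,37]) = [  -  99, - 77, -67, - 26, - 5, - 31/19,  2/5 , 19/10, 41/8,18,37, 37, 48.52 , 72, 75,77,88,94] 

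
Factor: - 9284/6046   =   - 4642/3023 = - 2^1*  11^1*211^1*3023^( - 1)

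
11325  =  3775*3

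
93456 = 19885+73571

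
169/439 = 169/439 = 0.38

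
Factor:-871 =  - 13^1*67^1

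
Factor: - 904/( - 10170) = 4/45 = 2^2*3^( - 2)*5^( - 1)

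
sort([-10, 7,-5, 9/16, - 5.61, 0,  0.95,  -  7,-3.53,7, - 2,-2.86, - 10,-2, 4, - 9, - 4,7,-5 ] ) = [ - 10 ,-10, - 9, - 7, - 5.61, - 5, - 5, - 4, - 3.53,-2.86 , - 2 , - 2, 0, 9/16,0.95,  4,7,  7 , 7 ]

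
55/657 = 55/657=0.08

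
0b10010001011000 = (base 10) 9304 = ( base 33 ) 8HV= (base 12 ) 5474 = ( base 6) 111024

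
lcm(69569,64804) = 4730692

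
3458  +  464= 3922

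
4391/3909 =4391/3909=1.12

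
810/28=28 + 13/14=28.93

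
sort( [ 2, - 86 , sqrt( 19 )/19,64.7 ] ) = [ - 86,sqrt(19 )/19,2 , 64.7]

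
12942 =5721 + 7221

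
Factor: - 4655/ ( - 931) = 5^1 = 5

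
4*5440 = 21760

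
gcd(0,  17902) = 17902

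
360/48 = 15/2 = 7.50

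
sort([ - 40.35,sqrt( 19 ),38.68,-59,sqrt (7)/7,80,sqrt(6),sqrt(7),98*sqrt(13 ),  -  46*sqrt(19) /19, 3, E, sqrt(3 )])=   [ - 59,-40.35, - 46*sqrt(19) /19,sqrt (7)/7,sqrt(3),  sqrt(6 ),sqrt ( 7),E,3, sqrt (19),38.68 , 80, 98*sqrt(13)] 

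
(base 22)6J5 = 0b110011111111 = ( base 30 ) 3kr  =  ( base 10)3327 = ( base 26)4NP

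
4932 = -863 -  - 5795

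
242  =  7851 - 7609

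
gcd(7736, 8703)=967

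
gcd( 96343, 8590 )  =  1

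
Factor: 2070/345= 6 =2^1*3^1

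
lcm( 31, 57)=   1767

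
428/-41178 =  - 1  +  20375/20589 = - 0.01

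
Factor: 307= 307^1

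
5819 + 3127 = 8946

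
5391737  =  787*6851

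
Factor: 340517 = 43^1 * 7919^1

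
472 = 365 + 107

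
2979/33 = 90+3/11= 90.27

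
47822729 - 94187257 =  - 46364528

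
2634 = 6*439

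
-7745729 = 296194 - 8041923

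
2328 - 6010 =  - 3682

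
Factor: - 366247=-7^1 * 52321^1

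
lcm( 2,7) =14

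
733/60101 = 733/60101 = 0.01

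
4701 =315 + 4386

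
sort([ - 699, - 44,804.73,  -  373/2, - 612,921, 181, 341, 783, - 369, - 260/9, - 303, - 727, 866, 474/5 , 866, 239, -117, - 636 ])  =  [ - 727 , - 699, - 636, - 612, - 369, - 303, - 373/2, - 117, - 44, - 260/9 , 474/5, 181, 239,341, 783,804.73, 866, 866, 921 ] 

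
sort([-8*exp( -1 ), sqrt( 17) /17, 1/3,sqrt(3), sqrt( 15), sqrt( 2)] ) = [ - 8*exp( - 1 ),  sqrt( 17) /17, 1/3, sqrt( 2), sqrt (3),sqrt(15 )]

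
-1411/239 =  - 6+23/239 = -5.90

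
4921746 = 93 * 52922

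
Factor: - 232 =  - 2^3*29^1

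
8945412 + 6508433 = 15453845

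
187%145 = 42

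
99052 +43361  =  142413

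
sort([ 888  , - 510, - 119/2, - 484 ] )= [ - 510, - 484, - 119/2,  888 ] 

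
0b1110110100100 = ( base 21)h47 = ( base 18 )157a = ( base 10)7588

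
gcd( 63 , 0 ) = 63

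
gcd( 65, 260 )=65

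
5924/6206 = 2962/3103 = 0.95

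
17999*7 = 125993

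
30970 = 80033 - 49063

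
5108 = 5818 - 710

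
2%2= 0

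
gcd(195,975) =195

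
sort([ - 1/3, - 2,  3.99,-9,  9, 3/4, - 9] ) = [-9,-9, - 2, - 1/3 , 3/4,3.99,9 ]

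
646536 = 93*6952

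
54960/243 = 18320/81= 226.17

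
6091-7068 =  - 977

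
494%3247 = 494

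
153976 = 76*2026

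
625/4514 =625/4514  =  0.14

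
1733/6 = 1733/6 =288.83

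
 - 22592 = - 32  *706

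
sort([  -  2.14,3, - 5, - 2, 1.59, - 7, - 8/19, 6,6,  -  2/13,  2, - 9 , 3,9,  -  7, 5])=[-9, - 7, - 7, - 5, - 2.14,-2, - 8/19, - 2/13, 1.59,2 , 3, 3, 5,  6, 6,9] 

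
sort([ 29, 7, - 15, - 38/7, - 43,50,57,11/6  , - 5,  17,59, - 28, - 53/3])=[-43, - 28,  -  53/3, - 15, - 38/7, - 5,11/6,7 , 17, 29,50,57,  59 ]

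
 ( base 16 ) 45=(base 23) 30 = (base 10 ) 69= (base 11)63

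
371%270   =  101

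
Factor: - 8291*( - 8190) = 67903290=2^1*3^2*5^1 * 7^1*13^1*8291^1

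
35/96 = 35/96 = 0.36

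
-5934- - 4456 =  - 1478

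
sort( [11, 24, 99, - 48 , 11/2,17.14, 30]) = [-48, 11/2,  11,17.14, 24, 30,99]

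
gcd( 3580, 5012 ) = 716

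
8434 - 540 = 7894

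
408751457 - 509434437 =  - 100682980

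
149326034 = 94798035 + 54527999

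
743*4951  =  3678593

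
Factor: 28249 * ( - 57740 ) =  - 2^2*5^1*13^1 * 41^1*53^1 * 2887^1  =  -1631097260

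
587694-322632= 265062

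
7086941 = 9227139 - 2140198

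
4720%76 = 8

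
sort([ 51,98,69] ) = [51, 69,  98]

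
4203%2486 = 1717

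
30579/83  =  368+35/83  =  368.42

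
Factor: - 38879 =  - 17^1*2287^1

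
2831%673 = 139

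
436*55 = 23980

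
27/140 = 27/140 = 0.19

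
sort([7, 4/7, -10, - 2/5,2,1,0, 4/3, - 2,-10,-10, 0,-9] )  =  [ - 10, - 10, - 10,-9, - 2, - 2/5, 0, 0 , 4/7, 1,4/3,  2, 7] 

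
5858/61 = 5858/61 = 96.03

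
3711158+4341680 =8052838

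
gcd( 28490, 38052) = 14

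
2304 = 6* 384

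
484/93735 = 484/93735 = 0.01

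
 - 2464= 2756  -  5220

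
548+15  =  563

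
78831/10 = 78831/10 =7883.10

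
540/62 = 8+22/31  =  8.71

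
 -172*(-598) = 102856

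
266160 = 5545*48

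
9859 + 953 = 10812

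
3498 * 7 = 24486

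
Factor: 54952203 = 3^1*18317401^1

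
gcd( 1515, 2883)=3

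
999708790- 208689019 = 791019771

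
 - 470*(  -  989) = 464830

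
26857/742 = 36  +  145/742 = 36.20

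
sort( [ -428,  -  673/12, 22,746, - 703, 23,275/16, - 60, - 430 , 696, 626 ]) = [ - 703, - 430, - 428, -60 , - 673/12, 275/16 , 22, 23, 626, 696, 746]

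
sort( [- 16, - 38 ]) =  [  -  38,-16 ]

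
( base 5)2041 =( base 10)271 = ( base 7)535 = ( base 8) 417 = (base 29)9A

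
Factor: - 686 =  - 2^1  *7^3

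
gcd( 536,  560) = 8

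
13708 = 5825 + 7883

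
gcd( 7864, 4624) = 8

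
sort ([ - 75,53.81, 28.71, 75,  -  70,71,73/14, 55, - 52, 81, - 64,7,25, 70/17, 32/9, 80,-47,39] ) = [ - 75, - 70,- 64, - 52, - 47,32/9, 70/17, 73/14,7,25,28.71,39, 53.81  ,  55,71,75, 80,  81] 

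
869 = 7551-6682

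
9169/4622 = 1 + 4547/4622=1.98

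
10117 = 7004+3113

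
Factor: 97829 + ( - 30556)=67273 = 67273^1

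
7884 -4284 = 3600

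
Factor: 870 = 2^1*3^1 * 5^1*29^1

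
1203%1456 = 1203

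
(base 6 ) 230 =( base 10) 90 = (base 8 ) 132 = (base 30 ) 30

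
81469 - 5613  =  75856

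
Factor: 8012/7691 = 2^2*2003^1* 7691^ ( - 1)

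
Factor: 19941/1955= 51/5 = 3^1*5^( - 1)*17^1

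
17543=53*331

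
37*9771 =361527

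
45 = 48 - 3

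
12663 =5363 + 7300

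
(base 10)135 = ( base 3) 12000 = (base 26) 55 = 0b10000111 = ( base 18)79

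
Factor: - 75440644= - 2^2*23^1*109^1*7523^1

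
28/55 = 28/55 = 0.51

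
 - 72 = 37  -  109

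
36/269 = 36/269= 0.13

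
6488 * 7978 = 51761264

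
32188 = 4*8047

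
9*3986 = 35874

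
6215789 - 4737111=1478678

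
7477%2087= 1216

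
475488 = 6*79248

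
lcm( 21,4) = 84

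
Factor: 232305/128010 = 2^( - 1)*251^( - 1)*911^1 = 911/502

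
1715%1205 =510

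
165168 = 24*6882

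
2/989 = 2/989= 0.00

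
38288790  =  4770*8027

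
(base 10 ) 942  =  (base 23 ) 1HM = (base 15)42C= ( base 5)12232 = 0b1110101110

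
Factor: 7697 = 43^1*179^1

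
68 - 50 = 18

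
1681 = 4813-3132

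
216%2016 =216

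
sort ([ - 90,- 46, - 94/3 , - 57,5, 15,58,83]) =[ - 90, - 57, - 46, -94/3,5 , 15, 58,83 ]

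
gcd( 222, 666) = 222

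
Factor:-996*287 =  - 285852 = - 2^2*3^1 * 7^1*41^1*83^1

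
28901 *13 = 375713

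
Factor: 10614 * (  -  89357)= - 2^1*3^1*19^1  *  29^1*61^1*4703^1 = - 948435198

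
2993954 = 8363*358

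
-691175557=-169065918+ - 522109639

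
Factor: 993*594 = 589842 = 2^1*3^4*11^1 * 331^1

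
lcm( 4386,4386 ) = 4386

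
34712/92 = 8678/23= 377.30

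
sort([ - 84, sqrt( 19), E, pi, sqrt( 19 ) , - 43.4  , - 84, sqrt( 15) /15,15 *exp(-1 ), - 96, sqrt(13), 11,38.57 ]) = [ - 96, -84, - 84,- 43.4, sqrt(15 )/15,E, pi, sqrt(  13),sqrt(19), sqrt(19), 15*exp( - 1),11,38.57 ]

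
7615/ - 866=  - 9+179/866  =  - 8.79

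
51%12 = 3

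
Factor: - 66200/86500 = -2^1 * 5^( - 1) * 173^ ( - 1)*331^1 = -662/865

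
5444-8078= - 2634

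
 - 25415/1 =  - 25415 = - 25415.00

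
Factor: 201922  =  2^1 *7^1 * 14423^1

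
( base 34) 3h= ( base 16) 77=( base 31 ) 3Q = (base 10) 119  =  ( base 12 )9B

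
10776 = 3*3592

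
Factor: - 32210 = -2^1*5^1*3221^1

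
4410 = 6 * 735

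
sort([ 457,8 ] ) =[ 8, 457]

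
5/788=5/788  =  0.01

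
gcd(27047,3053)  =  43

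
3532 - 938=2594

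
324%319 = 5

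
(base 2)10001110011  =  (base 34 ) XH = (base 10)1139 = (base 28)1CJ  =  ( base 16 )473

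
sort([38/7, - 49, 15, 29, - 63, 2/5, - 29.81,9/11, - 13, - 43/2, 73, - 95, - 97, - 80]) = [ - 97 ,-95, - 80, -63, - 49, - 29.81, -43/2, - 13, 2/5, 9/11, 38/7, 15,29,73]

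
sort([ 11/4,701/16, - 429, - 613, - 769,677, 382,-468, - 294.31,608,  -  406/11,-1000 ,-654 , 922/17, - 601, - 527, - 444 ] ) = [ - 1000, - 769, -654,- 613, - 601,  -  527, - 468,-444, - 429, - 294.31, - 406/11 , 11/4,701/16,922/17,382, 608,677 ]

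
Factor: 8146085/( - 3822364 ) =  - 2^( - 2 ) * 5^1*7^(-1 )*13^ ( - 1 )*41^1*79^1*503^1*10501^( - 1)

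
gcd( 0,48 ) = 48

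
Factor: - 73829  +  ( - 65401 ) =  - 2^1*3^2*5^1*7^1*13^1*17^1 = - 139230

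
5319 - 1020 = 4299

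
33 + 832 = 865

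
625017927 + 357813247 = 982831174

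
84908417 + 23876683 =108785100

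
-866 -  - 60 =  - 806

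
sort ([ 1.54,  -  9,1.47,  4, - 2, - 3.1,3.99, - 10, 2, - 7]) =[ - 10,-9,-7, - 3.1, - 2, 1.47,  1.54, 2,3.99,4]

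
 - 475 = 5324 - 5799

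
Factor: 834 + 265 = 7^1*157^1 =1099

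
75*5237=392775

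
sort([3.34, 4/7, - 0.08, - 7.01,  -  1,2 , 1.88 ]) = [ - 7.01, - 1, - 0.08,4/7,1.88,2,3.34 ] 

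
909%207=81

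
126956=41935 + 85021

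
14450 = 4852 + 9598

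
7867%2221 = 1204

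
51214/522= 883/9 = 98.11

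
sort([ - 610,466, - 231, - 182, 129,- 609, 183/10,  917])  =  [ - 610,  -  609, - 231, - 182, 183/10, 129, 466,917]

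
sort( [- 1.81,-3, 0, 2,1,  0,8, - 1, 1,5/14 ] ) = [-3, - 1.81 , - 1, 0,0, 5/14,  1 , 1,2 , 8]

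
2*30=60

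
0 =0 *(  -  499) 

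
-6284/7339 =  - 6284/7339 =- 0.86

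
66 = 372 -306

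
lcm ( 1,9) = 9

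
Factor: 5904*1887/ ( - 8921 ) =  - 11140848/8921 =-2^4 * 3^3*11^( - 1 )*17^1*37^1*41^1*811^( - 1) 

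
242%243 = 242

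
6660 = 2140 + 4520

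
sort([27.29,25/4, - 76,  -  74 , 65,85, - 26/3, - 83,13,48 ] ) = [-83, - 76, - 74,  -  26/3 , 25/4,13,27.29,48,65,85 ]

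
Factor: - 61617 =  - 3^1*19^1*23^1*47^1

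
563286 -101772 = 461514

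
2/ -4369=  - 1 + 4367/4369 = - 0.00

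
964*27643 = 26647852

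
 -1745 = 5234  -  6979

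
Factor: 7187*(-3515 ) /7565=-5052461/1513 = - 17^ ( - 1)*19^1*37^1*89^( - 1 )*7187^1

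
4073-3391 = 682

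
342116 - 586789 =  - 244673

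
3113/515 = 3113/515 = 6.04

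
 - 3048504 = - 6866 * 444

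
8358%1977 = 450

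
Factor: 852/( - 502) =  - 426/251 = - 2^1 *3^1 * 71^1*251^ ( - 1)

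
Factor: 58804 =2^2*61^1*241^1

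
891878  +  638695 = 1530573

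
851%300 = 251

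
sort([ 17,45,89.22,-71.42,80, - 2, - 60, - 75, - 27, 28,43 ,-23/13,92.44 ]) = [ - 75, - 71.42, - 60, -27, - 2, - 23/13,17,  28, 43,45, 80,89.22,92.44]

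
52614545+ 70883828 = 123498373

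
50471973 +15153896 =65625869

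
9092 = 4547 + 4545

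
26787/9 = 2976 + 1/3 = 2976.33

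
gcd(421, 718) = 1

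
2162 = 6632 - 4470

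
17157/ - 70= - 246 + 9/10 =-245.10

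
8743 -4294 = 4449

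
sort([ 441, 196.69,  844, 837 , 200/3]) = [ 200/3, 196.69,441 , 837,844 ] 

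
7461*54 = 402894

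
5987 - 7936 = -1949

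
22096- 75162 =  - 53066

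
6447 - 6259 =188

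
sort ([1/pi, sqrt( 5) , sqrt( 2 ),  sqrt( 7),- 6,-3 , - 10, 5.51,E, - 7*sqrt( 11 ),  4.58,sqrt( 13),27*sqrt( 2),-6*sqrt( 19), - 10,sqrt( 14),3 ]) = [-6*sqrt( 19), - 7*sqrt( 11), - 10,-10, - 6,-3,1/pi, sqrt( 2 ),sqrt(5), sqrt( 7), E,  3,sqrt( 13), sqrt(14),4.58,5.51, 27*sqrt( 2 ) ]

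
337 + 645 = 982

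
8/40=1/5 =0.20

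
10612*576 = 6112512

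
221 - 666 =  - 445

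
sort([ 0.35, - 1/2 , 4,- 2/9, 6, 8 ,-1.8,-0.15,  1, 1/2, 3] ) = [  -  1.8,-1/2, - 2/9, - 0.15, 0.35,1/2,  1,3, 4, 6, 8 ]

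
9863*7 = 69041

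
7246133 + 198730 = 7444863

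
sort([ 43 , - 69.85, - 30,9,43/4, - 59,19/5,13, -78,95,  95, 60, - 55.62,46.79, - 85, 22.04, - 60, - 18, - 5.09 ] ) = [ - 85, - 78,-69.85,  -  60, - 59, - 55.62, - 30, - 18, - 5.09,19/5,9, 43/4,13,22.04,43, 46.79 , 60,95, 95] 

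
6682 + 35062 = 41744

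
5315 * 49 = 260435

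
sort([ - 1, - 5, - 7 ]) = [ - 7,-5, - 1 ] 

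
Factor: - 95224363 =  - 13^1*7324951^1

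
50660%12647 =72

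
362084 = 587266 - 225182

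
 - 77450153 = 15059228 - 92509381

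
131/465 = 131/465 = 0.28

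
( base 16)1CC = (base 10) 460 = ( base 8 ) 714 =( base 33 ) DV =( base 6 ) 2044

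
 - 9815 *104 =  - 1020760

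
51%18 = 15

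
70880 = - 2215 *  ( - 32 ) 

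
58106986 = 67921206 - 9814220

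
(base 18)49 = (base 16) 51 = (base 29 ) 2N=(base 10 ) 81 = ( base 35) 2B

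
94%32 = 30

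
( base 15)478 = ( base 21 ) 265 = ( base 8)1765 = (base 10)1013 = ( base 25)1fd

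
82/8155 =82/8155=0.01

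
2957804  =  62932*47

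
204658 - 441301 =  - 236643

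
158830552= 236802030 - 77971478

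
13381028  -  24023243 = -10642215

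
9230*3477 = 32092710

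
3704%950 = 854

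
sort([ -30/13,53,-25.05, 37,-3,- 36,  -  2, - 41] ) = [ - 41,- 36, - 25.05, - 3, - 30/13, - 2,37 , 53 ]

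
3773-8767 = -4994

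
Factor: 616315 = 5^1*7^1*17609^1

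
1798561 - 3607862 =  - 1809301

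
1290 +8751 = 10041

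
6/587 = 6/587 = 0.01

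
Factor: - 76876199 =-719^1*106921^1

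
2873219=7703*373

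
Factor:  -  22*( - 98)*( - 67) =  - 2^2* 7^2*11^1*67^1 = - 144452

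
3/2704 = 3/2704   =  0.00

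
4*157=628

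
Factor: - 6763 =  - 6763^1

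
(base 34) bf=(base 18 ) 13b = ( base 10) 389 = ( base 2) 110000101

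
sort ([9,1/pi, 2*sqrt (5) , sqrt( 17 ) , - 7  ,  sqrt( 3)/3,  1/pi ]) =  [-7 , 1/pi,1/pi, sqrt( 3 ) /3,sqrt ( 17),2 * sqrt(5), 9]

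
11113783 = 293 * 37931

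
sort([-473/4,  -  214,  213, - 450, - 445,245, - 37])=[  -  450,  -  445, - 214,-473/4,-37, 213, 245]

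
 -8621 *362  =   - 3120802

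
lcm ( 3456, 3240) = 51840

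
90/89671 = 90/89671 = 0.00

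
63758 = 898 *71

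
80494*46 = 3702724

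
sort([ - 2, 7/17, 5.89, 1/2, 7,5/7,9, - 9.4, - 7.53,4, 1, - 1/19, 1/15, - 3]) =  [ - 9.4, - 7.53, - 3,-2,-1/19,  1/15 , 7/17,1/2,5/7, 1, 4, 5.89, 7,9 ] 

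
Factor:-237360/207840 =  - 2^( - 1 )*23^1*43^1*433^( - 1 )  =  - 989/866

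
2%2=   0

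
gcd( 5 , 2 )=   1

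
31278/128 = 244 + 23/64=244.36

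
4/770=2/385 = 0.01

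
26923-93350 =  - 66427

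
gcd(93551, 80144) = 1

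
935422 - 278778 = 656644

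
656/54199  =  656/54199 = 0.01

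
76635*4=306540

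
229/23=9 + 22/23 = 9.96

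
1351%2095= 1351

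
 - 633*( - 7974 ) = 5047542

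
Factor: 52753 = 71^1*743^1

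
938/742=1 + 14/53  =  1.26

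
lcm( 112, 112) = 112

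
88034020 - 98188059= -10154039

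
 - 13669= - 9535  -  4134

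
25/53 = 25/53 = 0.47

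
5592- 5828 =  - 236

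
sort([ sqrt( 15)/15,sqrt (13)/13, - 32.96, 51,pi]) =[ - 32.96 , sqrt(15 ) /15,sqrt( 13 ) /13, pi,51] 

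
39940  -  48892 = - 8952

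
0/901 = 0 = 0.00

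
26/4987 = 26/4987 = 0.01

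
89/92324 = 89/92324 = 0.00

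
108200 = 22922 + 85278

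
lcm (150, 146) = 10950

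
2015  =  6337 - 4322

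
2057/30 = 2057/30 = 68.57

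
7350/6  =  1225 = 1225.00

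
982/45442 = 491/22721 = 0.02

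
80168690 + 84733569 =164902259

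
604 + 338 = 942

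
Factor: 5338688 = 2^6*83417^1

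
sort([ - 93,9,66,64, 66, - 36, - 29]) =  [-93, - 36, - 29,9, 64,66,66]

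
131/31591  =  131/31591 = 0.00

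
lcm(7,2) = 14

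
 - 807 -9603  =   - 10410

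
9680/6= 1613 + 1/3 = 1613.33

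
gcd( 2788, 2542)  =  82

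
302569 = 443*683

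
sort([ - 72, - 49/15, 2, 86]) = [ - 72, - 49/15, 2, 86 ] 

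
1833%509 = 306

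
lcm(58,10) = 290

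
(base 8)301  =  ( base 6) 521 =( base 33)5S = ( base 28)6p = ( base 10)193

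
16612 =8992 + 7620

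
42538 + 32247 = 74785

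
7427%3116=1195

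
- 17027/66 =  - 258  +  1/66 = - 257.98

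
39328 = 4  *9832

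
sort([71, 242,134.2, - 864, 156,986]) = [-864 , 71, 134.2, 156, 242,986] 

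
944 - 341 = 603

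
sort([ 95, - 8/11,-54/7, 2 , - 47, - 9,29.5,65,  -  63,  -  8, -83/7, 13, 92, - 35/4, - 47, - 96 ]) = [-96,-63,-47, - 47, - 83/7, - 9, - 35/4, - 8,  -  54/7, - 8/11, 2, 13,29.5, 65,92,95] 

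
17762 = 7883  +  9879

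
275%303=275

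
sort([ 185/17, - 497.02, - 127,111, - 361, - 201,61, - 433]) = [- 497.02, - 433, - 361, - 201, - 127 , 185/17, 61,111 ] 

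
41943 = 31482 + 10461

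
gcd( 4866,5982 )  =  6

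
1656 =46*36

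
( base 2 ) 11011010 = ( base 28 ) 7M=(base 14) 118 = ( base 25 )8i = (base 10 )218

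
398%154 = 90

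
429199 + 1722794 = 2151993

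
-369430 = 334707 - 704137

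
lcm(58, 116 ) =116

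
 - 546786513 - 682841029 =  - 1229627542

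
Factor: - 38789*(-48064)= 2^6*79^1*491^1 * 751^1= 1864354496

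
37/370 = 1/10  =  0.10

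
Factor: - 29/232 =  - 2^( - 3)=-  1/8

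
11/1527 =11/1527 = 0.01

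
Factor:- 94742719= - 3089^1*30671^1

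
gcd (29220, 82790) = 4870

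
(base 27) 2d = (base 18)3D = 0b1000011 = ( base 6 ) 151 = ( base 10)67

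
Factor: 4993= 4993^1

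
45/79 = 45/79 = 0.57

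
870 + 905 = 1775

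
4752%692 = 600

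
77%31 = 15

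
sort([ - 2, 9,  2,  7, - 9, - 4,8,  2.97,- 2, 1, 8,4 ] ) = [-9, - 4, - 2, - 2,  1, 2, 2.97,4, 7,8, 8, 9 ]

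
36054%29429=6625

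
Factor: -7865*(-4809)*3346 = 2^1*3^1*5^1*7^2*11^2*13^1 *229^1*239^1 = 126555038610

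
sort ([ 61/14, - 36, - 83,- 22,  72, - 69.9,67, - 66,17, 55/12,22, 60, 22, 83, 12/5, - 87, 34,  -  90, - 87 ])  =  [ - 90, - 87, - 87, - 83, - 69.9, - 66, - 36, - 22,  12/5,  61/14, 55/12,17, 22,22,34, 60 , 67, 72,83 ] 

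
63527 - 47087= 16440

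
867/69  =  289/23= 12.57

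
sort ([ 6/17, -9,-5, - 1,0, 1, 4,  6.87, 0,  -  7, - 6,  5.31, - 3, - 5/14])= [-9, - 7, - 6, - 5, - 3,  -  1, - 5/14, 0, 0,6/17, 1,4, 5.31, 6.87]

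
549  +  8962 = 9511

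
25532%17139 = 8393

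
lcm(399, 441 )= 8379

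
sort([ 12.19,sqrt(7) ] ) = [ sqrt( 7 ),12.19]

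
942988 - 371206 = 571782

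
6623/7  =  6623/7 = 946.14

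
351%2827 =351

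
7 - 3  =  4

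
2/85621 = 2/85621 = 0.00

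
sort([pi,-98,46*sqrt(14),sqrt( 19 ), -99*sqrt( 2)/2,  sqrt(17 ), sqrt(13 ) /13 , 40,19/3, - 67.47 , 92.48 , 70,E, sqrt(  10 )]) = [- 98, - 99 * sqrt( 2)/2, - 67.47, sqrt ( 13 ) /13, E, pi, sqrt( 10 ), sqrt(17),sqrt(19 ), 19/3, 40 , 70,92.48, 46*sqrt(14 ) ]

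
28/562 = 14/281 = 0.05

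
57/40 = 1+17/40 =1.43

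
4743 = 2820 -- 1923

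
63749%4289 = 3703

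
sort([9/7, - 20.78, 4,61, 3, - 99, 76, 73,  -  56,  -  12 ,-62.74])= [ - 99, - 62.74,-56,-20.78,-12,  9/7,3,4 , 61 , 73,76]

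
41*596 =24436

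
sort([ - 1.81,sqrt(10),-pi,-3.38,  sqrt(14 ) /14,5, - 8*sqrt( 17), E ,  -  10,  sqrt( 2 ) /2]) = [ - 8*sqrt(17),-10, - 3.38, - pi, - 1.81,sqrt(14) /14,  sqrt(2 ) /2, E,sqrt ( 10), 5] 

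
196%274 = 196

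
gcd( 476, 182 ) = 14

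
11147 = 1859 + 9288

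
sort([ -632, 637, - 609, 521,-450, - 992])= [-992,-632, - 609, - 450, 521, 637] 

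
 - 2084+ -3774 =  - 5858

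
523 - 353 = 170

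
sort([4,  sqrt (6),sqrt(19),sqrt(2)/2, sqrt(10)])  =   [sqrt( 2)/2, sqrt(6), sqrt( 10),4,  sqrt(19 )]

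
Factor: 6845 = 5^1 *37^2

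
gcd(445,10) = 5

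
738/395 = 1 + 343/395 = 1.87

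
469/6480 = 469/6480 = 0.07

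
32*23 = 736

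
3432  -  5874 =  - 2442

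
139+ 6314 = 6453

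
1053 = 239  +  814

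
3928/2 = 1964 = 1964.00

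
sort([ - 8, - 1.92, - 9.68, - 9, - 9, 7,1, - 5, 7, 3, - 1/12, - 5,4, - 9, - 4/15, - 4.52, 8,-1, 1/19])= [ - 9.68, - 9, - 9, - 9, - 8, - 5, - 5,-4.52, - 1.92, - 1, - 4/15, - 1/12,1/19,1, 3, 4, 7, 7, 8]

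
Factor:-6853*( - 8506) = 58291618 = 2^1*7^1*11^1*89^1 * 4253^1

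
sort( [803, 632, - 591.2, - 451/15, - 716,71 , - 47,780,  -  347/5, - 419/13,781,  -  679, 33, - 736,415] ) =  [ - 736, - 716, - 679, - 591.2, - 347/5 , - 47, - 419/13, - 451/15 , 33,71,  415, 632, 780 , 781, 803 ]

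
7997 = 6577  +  1420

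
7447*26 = 193622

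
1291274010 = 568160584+723113426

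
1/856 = 1/856  =  0.00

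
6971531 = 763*9137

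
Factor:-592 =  - 2^4*37^1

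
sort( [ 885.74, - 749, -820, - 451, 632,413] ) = [ - 820, - 749,  -  451, 413, 632,885.74]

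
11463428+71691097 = 83154525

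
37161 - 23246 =13915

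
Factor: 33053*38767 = 33053^1*38767^1 = 1281365651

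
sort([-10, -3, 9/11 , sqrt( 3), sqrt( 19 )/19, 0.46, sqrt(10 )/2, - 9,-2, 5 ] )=[ - 10, - 9, - 3, - 2,sqrt( 19) /19, 0.46 , 9/11, sqrt( 10)/2 , sqrt (3) , 5] 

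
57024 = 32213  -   - 24811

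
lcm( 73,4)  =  292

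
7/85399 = 7/85399 = 0.00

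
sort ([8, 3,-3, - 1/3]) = [-3,  -  1/3, 3,  8] 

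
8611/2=8611/2 = 4305.50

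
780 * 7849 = 6122220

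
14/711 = 14/711 = 0.02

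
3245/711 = 4 +401/711 = 4.56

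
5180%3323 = 1857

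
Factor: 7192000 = 2^6*5^3*29^1*31^1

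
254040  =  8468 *30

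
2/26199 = 2/26199 = 0.00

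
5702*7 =39914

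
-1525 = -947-578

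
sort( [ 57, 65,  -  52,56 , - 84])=[ - 84, - 52, 56 , 57,  65] 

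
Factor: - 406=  - 2^1*7^1*29^1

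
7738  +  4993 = 12731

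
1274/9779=182/1397=0.13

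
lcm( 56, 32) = 224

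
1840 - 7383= - 5543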